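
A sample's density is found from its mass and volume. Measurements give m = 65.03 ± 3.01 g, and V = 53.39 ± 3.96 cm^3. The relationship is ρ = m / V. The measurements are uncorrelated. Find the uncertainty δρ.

0.106 g/cm^3

Relative error in a monomial: (δρ/ρ)² = Σ (nᵢ · δxᵢ/xᵢ)².
  (1·δm/m)² = (1×0.0463)² = 0.00214;  (-1·δV/V)² = (-1×0.0742)² = 0.00550
δρ/ρ = √(0.00764) = 0.0874
ρ = 1.218 g/cm^3, so δρ = 0.0874 × 1.218 = 0.106 g/cm^3.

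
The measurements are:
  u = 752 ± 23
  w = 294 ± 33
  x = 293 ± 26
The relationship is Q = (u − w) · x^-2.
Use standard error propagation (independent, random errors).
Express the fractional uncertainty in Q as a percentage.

19.8%

Let h = u − w = 458. δh = √(δu² + δw²) = √(529 + 1090) = 40.2, so δh/h = 0.0878.
Q is then a monomial in h, x:
δQ/Q = √((δh/h)² + (-2·δx/x)²) = √(0.00771 + 0.0315) = 0.198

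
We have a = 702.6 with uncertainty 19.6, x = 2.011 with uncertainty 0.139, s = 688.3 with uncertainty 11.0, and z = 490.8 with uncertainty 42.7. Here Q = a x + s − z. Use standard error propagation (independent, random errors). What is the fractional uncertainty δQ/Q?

0.0709

Let p = a·x = 1413. δp/p = √((1·δa/a)² + (1·δx/x)²) = √(0.000778 + 0.00478) = 0.0745, so δp = 105.
Q = p + s − z: δQ = √(δp² + δs² + δz²) = √(11100 + 121 + 1820) = 114
Q = 1610, so δQ/Q = 114/1610 = 0.0709.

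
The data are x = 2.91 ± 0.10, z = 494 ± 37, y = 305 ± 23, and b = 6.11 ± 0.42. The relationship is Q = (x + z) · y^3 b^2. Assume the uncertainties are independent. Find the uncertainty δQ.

Let u = x + z = 497. δu = √(δx² + δz²) = √(0.0100 + 1370) = 37.0, so δu/u = 0.0745.
Q is then a monomial in u, y, b:
δQ/Q = √((δu/u)² + (3·δy/y)² + (2·δb/b)²) = √(0.00554 + 0.0512 + 0.0189) = 0.275
Q = 5.26e+11, so δQ = 0.275 × 5.26e+11 = 1.45e+11.

1.45e+11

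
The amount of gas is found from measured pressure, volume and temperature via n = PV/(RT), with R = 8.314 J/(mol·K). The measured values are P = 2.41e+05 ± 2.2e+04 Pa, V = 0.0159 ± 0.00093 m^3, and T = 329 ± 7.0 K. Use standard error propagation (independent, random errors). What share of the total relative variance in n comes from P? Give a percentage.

(δn/n)² = (1·δP/P)² + (1·δV/V)² + (-1·δT/T)²
  P term: (1×0.0913)² = 0.00833
  V term: (1×0.0585)² = 0.00342
  T term: (-1×0.0213)² = 0.000453
Total = 0.0122. Share from P = 0.00833/0.0122 = 0.683.

68.3%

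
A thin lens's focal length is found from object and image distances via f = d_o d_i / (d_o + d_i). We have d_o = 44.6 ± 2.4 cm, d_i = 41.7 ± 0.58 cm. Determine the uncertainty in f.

∂f/∂d_o = (d_i/(d_o+d_i))² = 0.233;  ∂f/∂d_i = (d_o/(d_o+d_i))² = 0.267
δf = √((∂f/∂d_o · δd_o)² + (∂f/∂d_i · δd_i)²) = √(0.314 + 0.0240) = 0.581 cm

0.581 cm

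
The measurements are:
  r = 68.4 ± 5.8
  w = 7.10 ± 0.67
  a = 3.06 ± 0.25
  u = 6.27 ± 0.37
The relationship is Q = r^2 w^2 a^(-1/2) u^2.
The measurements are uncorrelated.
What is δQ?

1.5e+06

Q is a product of powers, so relative uncertainties combine in quadrature:
  (2·δr/r)² = (2×0.0848)² = 0.0288;  (2·δw/w)² = (2×0.0944)² = 0.0356;  (−½·δa/a)² = (-0.5×0.0817)² = 0.00167;  (2·δu/u)² = (2×0.0590)² = 0.0139
δQ/Q = √(0.0800) = 0.283
Q = 5.3e+06, so δQ = 0.283 × 5.3e+06 = 1.5e+06.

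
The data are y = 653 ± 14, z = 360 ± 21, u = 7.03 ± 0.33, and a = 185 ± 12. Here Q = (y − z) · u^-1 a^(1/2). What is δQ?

58.6

Let w = y − z = 293. δw = √(δy² + δz²) = √(196 + 441) = 25.2, so δw/w = 0.0861.
Q is then a monomial in w, u, a:
δQ/Q = √((δw/w)² + (-1·δu/u)² + (½·δa/a)²) = √(0.00742 + 0.00220 + 0.00105) = 0.103
Q = 567, so δQ = 0.103 × 567 = 58.6.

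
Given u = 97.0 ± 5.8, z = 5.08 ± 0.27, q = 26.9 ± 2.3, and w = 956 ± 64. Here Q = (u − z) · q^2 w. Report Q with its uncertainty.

Let h = u − z = 91.9. δh = √(δu² + δz²) = √(33.6 + 0.0729) = 5.81, so δh/h = 0.0632.
Q is then a monomial in h, q, w:
δQ/Q = √((δh/h)² + (2·δq/q)² + (1·δw/w)²) = √(0.00399 + 0.0292 + 0.00448) = 0.194
Q = 6.36e+07, so δQ = 0.194 × 6.36e+07 = 1.23e+07.

(6.36 ± 1.23) × 10^7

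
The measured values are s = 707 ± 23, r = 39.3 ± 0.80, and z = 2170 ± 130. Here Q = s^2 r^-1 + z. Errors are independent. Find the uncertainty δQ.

Let p = s^2·r^-1 = 12700. δp/p = √((2·δs/s)² + (-1·δr/r)²) = √(0.00423 + 0.000414) = 0.0682, so δp = 867.
Q = p + z: δQ = √(δp² + δz²) = √(7.52e+05 + 16900) = 877

877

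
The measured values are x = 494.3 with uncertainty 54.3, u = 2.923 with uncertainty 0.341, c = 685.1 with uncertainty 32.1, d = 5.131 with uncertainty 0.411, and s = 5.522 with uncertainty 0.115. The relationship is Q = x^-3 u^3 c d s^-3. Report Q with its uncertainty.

(4.317 ± 2.13) × 10^-6

Each factor contributes (exponent × relative error)² to (δQ/Q)²:
  (-3·δx/x)² = (-3×0.110)² = 0.109;  (3·δu/u)² = (3×0.117)² = 0.122;  (1·δc/c)² = (1×0.0469)² = 0.00220;  (1·δd/d)² = (1×0.0801)² = 0.00642;  (-3·δs/s)² = (-3×0.0208)² = 0.00390
δQ/Q = √(0.244) = 0.494
Q = 4.317e-06, so δQ = 0.494 × 4.317e-06 = 2.13e-06.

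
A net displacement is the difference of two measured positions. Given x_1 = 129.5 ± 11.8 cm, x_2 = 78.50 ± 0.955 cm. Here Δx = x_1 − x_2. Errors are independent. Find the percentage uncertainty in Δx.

For a sum/difference, combine absolute errors in quadrature:
  (δx_1)² = 139;  (δx_2)² = 0.912
δΔx = √(140) = 11.8 cm
Δx = 51.00 cm, so δΔx/Δx = 11.8/51.00 = 0.232.

23.2%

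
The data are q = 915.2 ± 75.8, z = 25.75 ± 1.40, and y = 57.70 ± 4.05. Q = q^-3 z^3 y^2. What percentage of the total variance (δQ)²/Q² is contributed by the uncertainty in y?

(δQ/Q)² = (-3·δq/q)² + (3·δz/z)² + (2·δy/y)²
  q term: (-3×0.0828)² = 0.0617
  z term: (3×0.0544)² = 0.0266
  y term: (2×0.0702)² = 0.0197
Total = 0.108. Share from y = 0.0197/0.108 = 0.182.

18.2%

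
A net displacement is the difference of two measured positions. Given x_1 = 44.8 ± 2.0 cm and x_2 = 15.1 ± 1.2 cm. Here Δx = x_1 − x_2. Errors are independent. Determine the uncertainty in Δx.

2.33 cm

Δx is a linear combination, so absolute uncertainties add in quadrature:
  (δx_1)² = 4.00;  (δx_2)² = 1.44
δΔx = √(5.44) = 2.33 cm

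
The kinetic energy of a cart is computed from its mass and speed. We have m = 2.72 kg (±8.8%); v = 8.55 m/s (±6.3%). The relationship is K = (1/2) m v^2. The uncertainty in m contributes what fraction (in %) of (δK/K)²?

32.8%

(δK/K)² = (1·δm/m)² + (2·δv/v)²
  m term: (1×0.0880)² = 0.00774
  v term: (2×0.0630)² = 0.0159
Total = 0.0236. Share from m = 0.00774/0.0236 = 0.328.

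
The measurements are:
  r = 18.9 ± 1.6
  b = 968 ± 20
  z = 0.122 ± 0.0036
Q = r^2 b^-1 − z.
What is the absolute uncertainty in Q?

Let p = r^2·b^-1 = 0.369. δp/p = √((2·δr/r)² + (-1·δb/b)²) = √(0.0287 + 0.000427) = 0.171, so δp = 0.0629.
Q = p − z: δQ = √(δp² + δz²) = √(0.00396 + 1.3e-05) = 0.0630

0.0630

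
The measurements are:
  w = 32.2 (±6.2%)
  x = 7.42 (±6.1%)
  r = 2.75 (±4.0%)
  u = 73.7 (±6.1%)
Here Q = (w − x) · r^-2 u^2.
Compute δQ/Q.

0.168

Let h = w − x = 24.8. δh = √(δw² + δx²) = √(3.99 + 0.205) = 2.05, so δh/h = 0.0826.
Q is then a monomial in h, r, u:
δQ/Q = √((δh/h)² + (-2·δr/r)² + (2·δu/u)²) = √(0.00682 + 0.00640 + 0.0149) = 0.168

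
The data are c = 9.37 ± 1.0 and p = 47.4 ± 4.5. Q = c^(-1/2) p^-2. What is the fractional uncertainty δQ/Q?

0.197

For a monomial Q ∝ c^(-1/2), p^-2, fractional errors add in quadrature:
  (−½·δc/c)² = (-0.5×0.107)² = 0.00285;  (-2·δp/p)² = (-2×0.0949)² = 0.0361
δQ/Q = √(0.0389) = 0.197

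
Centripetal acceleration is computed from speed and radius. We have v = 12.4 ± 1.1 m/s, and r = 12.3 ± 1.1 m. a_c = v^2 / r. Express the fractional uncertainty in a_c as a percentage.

a_c is a product of powers, so relative uncertainties combine in quadrature:
  (2·δv/v)² = (2×0.0887)² = 0.0315;  (-1·δr/r)² = (-1×0.0894)² = 0.00800
δa_c/a_c = √(0.0395) = 0.199

19.9%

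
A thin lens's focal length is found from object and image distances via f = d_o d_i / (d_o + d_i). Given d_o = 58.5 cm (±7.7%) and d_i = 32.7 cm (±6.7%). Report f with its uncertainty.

21.0 ± 1.07 cm

∂f/∂d_o = (d_i/(d_o+d_i))² = 0.129;  ∂f/∂d_i = (d_o/(d_o+d_i))² = 0.411
δf = √((∂f/∂d_o · δd_o)² + (∂f/∂d_i · δd_i)²) = √(0.335 + 0.813) = 1.07 cm
f = 21.0 cm.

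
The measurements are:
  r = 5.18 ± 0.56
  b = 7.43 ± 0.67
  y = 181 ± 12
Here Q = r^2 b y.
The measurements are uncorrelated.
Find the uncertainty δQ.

Each factor contributes (exponent × relative error)² to (δQ/Q)²:
  (2·δr/r)² = (2×0.108)² = 0.0467;  (1·δb/b)² = (1×0.0902)² = 0.00813;  (1·δy/y)² = (1×0.0663)² = 0.00440
δQ/Q = √(0.0593) = 0.243
Q = 36100, so δQ = 0.243 × 36100 = 8790.

8790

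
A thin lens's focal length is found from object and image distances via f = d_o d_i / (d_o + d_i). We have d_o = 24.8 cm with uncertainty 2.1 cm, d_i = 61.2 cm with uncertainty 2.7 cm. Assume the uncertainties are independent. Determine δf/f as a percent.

∂f/∂d_o = (d_i/(d_o+d_i))² = 0.506;  ∂f/∂d_i = (d_o/(d_o+d_i))² = 0.0832
δf = √((∂f/∂d_o · δd_o)² + (∂f/∂d_i · δd_i)²) = √(1.13 + 0.0504) = 1.09 cm
f = 17.6 cm, so δf/f = 1.09/17.6 = 0.0616.

6.16%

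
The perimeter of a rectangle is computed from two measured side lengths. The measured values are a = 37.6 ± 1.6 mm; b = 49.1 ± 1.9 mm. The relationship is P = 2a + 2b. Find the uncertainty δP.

For a sum/difference, combine absolute errors in quadrature:
  (2·δa)² = 10.2;  (2·δb)² = 14.4
δP = √(24.7) = 4.97 mm

4.97 mm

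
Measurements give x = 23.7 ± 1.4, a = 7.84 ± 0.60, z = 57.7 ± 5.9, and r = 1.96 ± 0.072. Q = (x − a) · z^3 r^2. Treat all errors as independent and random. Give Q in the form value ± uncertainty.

Let u = x − a = 15.9. δu = √(δx² + δa²) = √(1.96 + 0.360) = 1.52, so δu/u = 0.0960.
Q is then a monomial in u, z, r:
δQ/Q = √((δu/u)² + (3·δz/z)² + (2·δr/r)²) = √(0.00922 + 0.0941 + 0.00540) = 0.330
Q = 1.17e+07, so δQ = 0.330 × 1.17e+07 = 3.86e+06.

(1.17 ± 0.386) × 10^7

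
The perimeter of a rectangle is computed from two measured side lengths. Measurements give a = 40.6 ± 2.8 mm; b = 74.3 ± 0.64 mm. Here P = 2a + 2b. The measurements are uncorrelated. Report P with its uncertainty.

P is a linear combination, so absolute uncertainties add in quadrature:
  (2·δa)² = 31.4;  (2·δb)² = 1.64
δP = √(33.0) = 5.74 mm
P = 230 mm.

230 ± 5.74 mm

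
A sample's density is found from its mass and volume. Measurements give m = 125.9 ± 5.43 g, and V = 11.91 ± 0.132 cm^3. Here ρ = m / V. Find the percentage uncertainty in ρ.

4.45%

Relative error in a monomial: (δρ/ρ)² = Σ (nᵢ · δxᵢ/xᵢ)².
  (1·δm/m)² = (1×0.0431)² = 0.00186;  (-1·δV/V)² = (-1×0.0111)² = 0.000123
δρ/ρ = √(0.00198) = 0.0445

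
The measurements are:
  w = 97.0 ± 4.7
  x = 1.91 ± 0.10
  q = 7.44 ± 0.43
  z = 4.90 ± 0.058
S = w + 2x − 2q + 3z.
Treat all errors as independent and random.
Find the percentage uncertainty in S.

Sums and differences: (δS)² = Σ (cᵢ δxᵢ)².
  (δw)² = 22.1;  (2·δx)² = 0.0400;  (2·δq)² = 0.740;  (3·δz)² = 0.0303
δS = √(22.9) = 4.79
S = 101, so δS/S = 4.79/101 = 0.0475.

4.75%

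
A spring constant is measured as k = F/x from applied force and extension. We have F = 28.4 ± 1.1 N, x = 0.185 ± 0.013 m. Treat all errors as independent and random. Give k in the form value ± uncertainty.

k is a product of powers, so relative uncertainties combine in quadrature:
  (1·δF/F)² = (1×0.0387)² = 0.00150;  (-1·δx/x)² = (-1×0.0703)² = 0.00494
δk/k = √(0.00644) = 0.0802
k = 154 N/m, so δk = 0.0802 × 154 = 12.3 N/m.

154 ± 12.3 N/m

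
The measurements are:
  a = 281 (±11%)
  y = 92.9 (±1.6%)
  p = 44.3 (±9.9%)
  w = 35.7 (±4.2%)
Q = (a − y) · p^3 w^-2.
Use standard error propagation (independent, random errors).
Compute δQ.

Let u = a − y = 188. δu = √(δa² + δy²) = √(955 + 2.21) = 30.9, so δu/u = 0.165.
Q is then a monomial in u, p, w:
δQ/Q = √((δu/u)² + (3·δp/p)² + (-2·δw/w)²) = √(0.0271 + 0.0882 + 0.00706) = 0.350
Q = 12800, so δQ = 0.350 × 12800 = 4490.

4490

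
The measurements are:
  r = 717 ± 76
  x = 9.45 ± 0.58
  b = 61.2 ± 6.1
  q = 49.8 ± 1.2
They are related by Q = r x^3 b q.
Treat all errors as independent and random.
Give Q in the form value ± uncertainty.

Q is a product of powers, so relative uncertainties combine in quadrature:
  (1·δr/r)² = (1×0.106)² = 0.0112;  (3·δx/x)² = (3×0.0614)² = 0.0339;  (1·δb/b)² = (1×0.0997)² = 0.00993;  (1·δq/q)² = (1×0.0241)² = 0.000581
δQ/Q = √(0.0557) = 0.236
Q = 1.84e+09, so δQ = 0.236 × 1.84e+09 = 4.35e+08.

(1.84 ± 0.435) × 10^9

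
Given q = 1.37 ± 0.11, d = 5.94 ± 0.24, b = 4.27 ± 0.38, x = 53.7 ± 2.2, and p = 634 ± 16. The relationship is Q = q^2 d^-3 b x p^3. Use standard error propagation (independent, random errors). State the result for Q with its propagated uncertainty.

(5.23 ± 1.24) × 10^8

Relative error in a monomial: (δQ/Q)² = Σ (nᵢ · δxᵢ/xᵢ)².
  (2·δq/q)² = (2×0.0803)² = 0.0258;  (-3·δd/d)² = (-3×0.0404)² = 0.0147;  (1·δb/b)² = (1×0.0890)² = 0.00792;  (1·δx/x)² = (1×0.0410)² = 0.00168;  (3·δp/p)² = (3×0.0252)² = 0.00573
δQ/Q = √(0.0558) = 0.236
Q = 5.23e+08, so δQ = 0.236 × 5.23e+08 = 1.24e+08.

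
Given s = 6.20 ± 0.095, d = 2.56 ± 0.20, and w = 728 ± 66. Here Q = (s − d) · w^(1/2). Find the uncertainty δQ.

Let u = s − d = 3.64. δu = √(δs² + δd²) = √(0.00903 + 0.0400) = 0.221, so δu/u = 0.0608.
Q is then a monomial in u, w:
δQ/Q = √((δu/u)² + (½·δw/w)²) = √(0.00370 + 0.00205) = 0.0759
Q = 98.2, so δQ = 0.0759 × 98.2 = 7.45.

7.45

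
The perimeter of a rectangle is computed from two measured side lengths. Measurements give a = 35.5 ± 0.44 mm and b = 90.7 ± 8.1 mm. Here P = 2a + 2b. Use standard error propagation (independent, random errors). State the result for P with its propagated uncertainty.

Absolute uncertainties add in quadrature for a linear combination:
  (2·δa)² = 0.774;  (2·δb)² = 262
δP = √(263) = 16.2 mm
P = 252 mm.

252 ± 16.2 mm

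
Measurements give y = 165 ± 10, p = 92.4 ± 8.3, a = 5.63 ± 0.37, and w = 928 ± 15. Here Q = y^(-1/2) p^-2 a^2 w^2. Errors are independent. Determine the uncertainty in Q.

For a monomial Q ∝ y^(-1/2), p^-2, a^2, w^2, fractional errors add in quadrature:
  (−½·δy/y)² = (-0.5×0.0606)² = 0.000918;  (-2·δp/p)² = (-2×0.0898)² = 0.0323;  (2·δa/a)² = (2×0.0657)² = 0.0173;  (2·δw/w)² = (2×0.0162)² = 0.00105
δQ/Q = √(0.0515) = 0.227
Q = 249, so δQ = 0.227 × 249 = 56.5.

56.5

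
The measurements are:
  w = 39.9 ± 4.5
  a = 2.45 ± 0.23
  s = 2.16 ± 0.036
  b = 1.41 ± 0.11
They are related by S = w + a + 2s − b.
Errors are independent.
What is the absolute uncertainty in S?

S is a linear combination, so absolute uncertainties add in quadrature:
  (δw)² = 20.2;  (δa)² = 0.0529;  (2·δs)² = 0.00518;  (δb)² = 0.0121
δS = √(20.3) = 4.51

4.51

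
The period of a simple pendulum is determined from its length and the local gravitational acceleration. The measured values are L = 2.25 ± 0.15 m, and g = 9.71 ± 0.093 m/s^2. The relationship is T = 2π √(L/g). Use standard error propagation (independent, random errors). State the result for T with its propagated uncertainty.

Relative error in a monomial: (δT/T)² = Σ (nᵢ · δxᵢ/xᵢ)².
  (½·δL/L)² = (0.5×0.0667)² = 0.00111;  (−½·δg/g)² = (-0.5×0.00958)² = 2.29e-05
δT/T = √(0.00113) = 0.0337
T = 3.02 s, so δT = 0.0337 × 3.02 = 0.102 s.

3.02 ± 0.102 s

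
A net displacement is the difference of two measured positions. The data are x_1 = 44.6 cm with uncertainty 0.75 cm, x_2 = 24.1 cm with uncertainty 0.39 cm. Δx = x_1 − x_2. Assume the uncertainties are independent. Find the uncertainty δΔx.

Absolute uncertainties add in quadrature for a linear combination:
  (δx_1)² = 0.562;  (δx_2)² = 0.152
δΔx = √(0.715) = 0.845 cm

0.845 cm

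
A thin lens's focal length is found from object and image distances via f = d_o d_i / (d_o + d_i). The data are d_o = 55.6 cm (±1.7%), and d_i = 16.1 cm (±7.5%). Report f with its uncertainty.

∂f/∂d_o = (d_i/(d_o+d_i))² = 0.0504;  ∂f/∂d_i = (d_o/(d_o+d_i))² = 0.601
δf = √((∂f/∂d_o · δd_o)² + (∂f/∂d_i · δd_i)²) = √(0.00227 + 0.527) = 0.728 cm
f = 12.5 cm.

12.5 ± 0.728 cm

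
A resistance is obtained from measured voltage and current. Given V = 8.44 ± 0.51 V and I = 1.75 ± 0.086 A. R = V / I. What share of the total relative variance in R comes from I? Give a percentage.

39.8%

(δR/R)² = (1·δV/V)² + (-1·δI/I)²
  V term: (1×0.0604)² = 0.00365
  I term: (-1×0.0491)² = 0.00242
Total = 0.00607. Share from I = 0.00242/0.00607 = 0.398.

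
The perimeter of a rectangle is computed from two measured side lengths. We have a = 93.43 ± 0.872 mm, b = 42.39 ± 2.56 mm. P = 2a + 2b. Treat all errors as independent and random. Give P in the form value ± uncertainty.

271.6 ± 5.41 mm

For a sum/difference, combine absolute errors in quadrature:
  (2·δa)² = 3.04;  (2·δb)² = 26.2
δP = √(29.3) = 5.41 mm
P = 271.6 mm.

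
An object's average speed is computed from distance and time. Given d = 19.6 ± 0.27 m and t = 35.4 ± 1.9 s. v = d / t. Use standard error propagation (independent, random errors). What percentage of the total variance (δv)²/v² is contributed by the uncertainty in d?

6.18%

(δv/v)² = (1·δd/d)² + (-1·δt/t)²
  d term: (1×0.0138)² = 0.000190
  t term: (-1×0.0537)² = 0.00288
Total = 0.00307. Share from d = 0.000190/0.00307 = 0.0618.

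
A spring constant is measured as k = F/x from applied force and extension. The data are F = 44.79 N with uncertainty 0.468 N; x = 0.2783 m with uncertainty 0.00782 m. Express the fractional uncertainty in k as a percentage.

Since k is a product/quotient, work with relative uncertainties:
  (1·δF/F)² = (1×0.0104)² = 0.000109;  (-1·δx/x)² = (-1×0.0281)² = 0.000790
δk/k = √(0.000899) = 0.0300

3.00%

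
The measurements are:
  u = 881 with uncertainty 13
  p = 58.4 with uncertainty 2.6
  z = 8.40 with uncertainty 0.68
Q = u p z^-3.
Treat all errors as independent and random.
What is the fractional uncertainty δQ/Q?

Each factor contributes (exponent × relative error)² to (δQ/Q)²:
  (1·δu/u)² = (1×0.0148)² = 0.000218;  (1·δp/p)² = (1×0.0445)² = 0.00198;  (-3·δz/z)² = (-3×0.0810)² = 0.0590
δQ/Q = √(0.0612) = 0.247

0.247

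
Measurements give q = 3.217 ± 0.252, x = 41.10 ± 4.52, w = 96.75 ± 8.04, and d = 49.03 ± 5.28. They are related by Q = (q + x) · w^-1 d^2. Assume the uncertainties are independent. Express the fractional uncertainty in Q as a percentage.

25.2%

Let u = q + x = 44.32. δu = √(δq² + δx²) = √(0.0635 + 20.4) = 4.53, so δu/u = 0.102.
Q is then a monomial in u, w, d:
δQ/Q = √((δu/u)² + (-1·δw/w)² + (2·δd/d)²) = √(0.0104 + 0.00691 + 0.0464) = 0.252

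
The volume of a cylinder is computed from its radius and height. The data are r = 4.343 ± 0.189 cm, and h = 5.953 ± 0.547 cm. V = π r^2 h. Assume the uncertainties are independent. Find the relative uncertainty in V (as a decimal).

0.127

V is a product of powers, so relative uncertainties combine in quadrature:
  (2·δr/r)² = (2×0.0435)² = 0.00758;  (1·δh/h)² = (1×0.0919)² = 0.00844
δV/V = √(0.0160) = 0.127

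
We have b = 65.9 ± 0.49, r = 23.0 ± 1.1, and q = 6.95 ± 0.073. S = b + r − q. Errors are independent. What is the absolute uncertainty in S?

For a sum/difference, combine absolute errors in quadrature:
  (δb)² = 0.240;  (δr)² = 1.21;  (δq)² = 0.00533
δS = √(1.46) = 1.21

1.21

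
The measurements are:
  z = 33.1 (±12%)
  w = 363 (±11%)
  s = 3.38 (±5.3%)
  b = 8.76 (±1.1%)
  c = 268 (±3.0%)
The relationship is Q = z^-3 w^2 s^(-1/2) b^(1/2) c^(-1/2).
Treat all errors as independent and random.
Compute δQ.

Q is a product of powers, so relative uncertainties combine in quadrature:
  (-3·δz/z)² = (-3×0.120)² = 0.130;  (2·δw/w)² = (2×0.110)² = 0.0484;  (−½·δs/s)² = (-0.5×0.0530)² = 0.000702;  (½·δb/b)² = (0.5×0.0110)² = 3.03e-05;  (−½·δc/c)² = (-0.5×0.0300)² = 0.000225
δQ/Q = √(0.179) = 0.423
Q = 0.357, so δQ = 0.423 × 0.357 = 0.151.

0.151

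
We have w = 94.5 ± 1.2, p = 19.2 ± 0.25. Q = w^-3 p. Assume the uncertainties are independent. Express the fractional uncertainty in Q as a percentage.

4.03%

Q is a product of powers, so relative uncertainties combine in quadrature:
  (-3·δw/w)² = (-3×0.0127)² = 0.00145;  (1·δp/p)² = (1×0.0130)² = 0.000170
δQ/Q = √(0.00162) = 0.0403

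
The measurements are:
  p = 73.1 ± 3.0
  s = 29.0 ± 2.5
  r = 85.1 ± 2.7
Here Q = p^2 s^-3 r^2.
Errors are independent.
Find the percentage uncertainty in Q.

27.9%

Relative error in a monomial: (δQ/Q)² = Σ (nᵢ · δxᵢ/xᵢ)².
  (2·δp/p)² = (2×0.0410)² = 0.00674;  (-3·δs/s)² = (-3×0.0862)² = 0.0669;  (2·δr/r)² = (2×0.0317)² = 0.00403
δQ/Q = √(0.0776) = 0.279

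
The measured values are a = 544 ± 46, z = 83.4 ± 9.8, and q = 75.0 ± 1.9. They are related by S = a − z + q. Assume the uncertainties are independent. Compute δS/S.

Sums and differences: (δS)² = Σ (cᵢ δxᵢ)².
  (δa)² = 2120;  (δz)² = 96.0;  (δq)² = 3.61
δS = √(2220) = 47.1
S = 536, so δS/S = 47.1/536 = 0.0879.

0.0879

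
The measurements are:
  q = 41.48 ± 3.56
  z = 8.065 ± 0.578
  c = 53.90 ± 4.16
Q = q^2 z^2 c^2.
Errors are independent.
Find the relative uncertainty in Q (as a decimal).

0.272

Since Q is a product/quotient, work with relative uncertainties:
  (2·δq/q)² = (2×0.0858)² = 0.0295;  (2·δz/z)² = (2×0.0717)² = 0.0205;  (2·δc/c)² = (2×0.0772)² = 0.0238
δQ/Q = √(0.0738) = 0.272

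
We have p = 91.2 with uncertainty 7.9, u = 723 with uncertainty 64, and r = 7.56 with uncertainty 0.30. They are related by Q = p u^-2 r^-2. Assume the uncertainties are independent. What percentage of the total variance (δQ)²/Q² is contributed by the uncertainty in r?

14.0%

(δQ/Q)² = (1·δp/p)² + (-2·δu/u)² + (-2·δr/r)²
  p term: (1×0.0866)² = 0.00750
  u term: (-2×0.0885)² = 0.0313
  r term: (-2×0.0397)² = 0.00630
Total = 0.0451. Share from r = 0.00630/0.0451 = 0.140.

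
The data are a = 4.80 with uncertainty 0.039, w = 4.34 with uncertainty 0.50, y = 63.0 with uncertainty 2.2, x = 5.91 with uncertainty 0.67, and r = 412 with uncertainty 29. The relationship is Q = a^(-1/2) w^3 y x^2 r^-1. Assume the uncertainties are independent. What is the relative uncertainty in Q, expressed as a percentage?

Relative error in a monomial: (δQ/Q)² = Σ (nᵢ · δxᵢ/xᵢ)².
  (−½·δa/a)² = (-0.5×0.00813)² = 1.65e-05;  (3·δw/w)² = (3×0.115)² = 0.119;  (1·δy/y)² = (1×0.0349)² = 0.00122;  (2·δx/x)² = (2×0.113)² = 0.0514;  (-1·δr/r)² = (-1×0.0704)² = 0.00495
δQ/Q = √(0.177) = 0.421

42.1%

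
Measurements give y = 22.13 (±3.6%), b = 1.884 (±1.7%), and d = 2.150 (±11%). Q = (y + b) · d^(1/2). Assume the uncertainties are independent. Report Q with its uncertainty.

Let u = y + b = 24.01. δu = √(δy² + δb²) = √(0.635 + 0.00103) = 0.797, so δu/u = 0.0332.
Q is then a monomial in u, d:
δQ/Q = √((δu/u)² + (½·δd/d)²) = √(0.00110 + 0.00302) = 0.0642
Q = 35.21, so δQ = 0.0642 × 35.21 = 2.26.

35.21 ± 2.26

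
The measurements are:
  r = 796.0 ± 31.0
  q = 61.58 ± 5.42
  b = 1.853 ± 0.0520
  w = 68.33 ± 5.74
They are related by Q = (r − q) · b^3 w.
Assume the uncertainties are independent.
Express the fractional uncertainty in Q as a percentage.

12.6%

Let u = r − q = 734.4. δu = √(δr² + δq²) = √(961 + 29.4) = 31.5, so δu/u = 0.0429.
Q is then a monomial in u, b, w:
δQ/Q = √((δu/u)² + (3·δb/b)² + (1·δw/w)²) = √(0.00184 + 0.00709 + 0.00706) = 0.126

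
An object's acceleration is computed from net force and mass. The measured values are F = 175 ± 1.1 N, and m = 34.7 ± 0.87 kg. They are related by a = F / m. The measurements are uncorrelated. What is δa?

0.130 m/s^2

Relative error in a monomial: (δa/a)² = Σ (nᵢ · δxᵢ/xᵢ)².
  (1·δF/F)² = (1×0.00629)² = 3.95e-05;  (-1·δm/m)² = (-1×0.0251)² = 0.000629
δa/a = √(0.000668) = 0.0258
a = 5.04 m/s^2, so δa = 0.0258 × 5.04 = 0.130 m/s^2.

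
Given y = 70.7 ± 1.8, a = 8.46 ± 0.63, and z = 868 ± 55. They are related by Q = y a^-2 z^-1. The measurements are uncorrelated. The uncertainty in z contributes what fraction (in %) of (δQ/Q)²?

(δQ/Q)² = (1·δy/y)² + (-2·δa/a)² + (-1·δz/z)²
  y term: (1×0.0255)² = 0.000648
  a term: (-2×0.0745)² = 0.0222
  z term: (-1×0.0634)² = 0.00402
Total = 0.0268. Share from z = 0.00402/0.0268 = 0.150.

15.0%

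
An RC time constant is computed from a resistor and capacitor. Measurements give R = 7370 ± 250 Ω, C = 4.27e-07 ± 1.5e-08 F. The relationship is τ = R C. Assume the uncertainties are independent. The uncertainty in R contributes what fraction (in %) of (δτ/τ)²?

48.3%

(δτ/τ)² = (1·δR/R)² + (1·δC/C)²
  R term: (1×0.0339)² = 0.00115
  C term: (1×0.0351)² = 0.00123
Total = 0.00238. Share from R = 0.00115/0.00238 = 0.483.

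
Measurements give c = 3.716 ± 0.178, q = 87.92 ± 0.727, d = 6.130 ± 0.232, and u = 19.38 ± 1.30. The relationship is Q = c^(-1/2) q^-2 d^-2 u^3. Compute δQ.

Q is a product of powers, so relative uncertainties combine in quadrature:
  (−½·δc/c)² = (-0.5×0.0479)² = 0.000574;  (-2·δq/q)² = (-2×0.00827)² = 0.000273;  (-2·δd/d)² = (-2×0.0378)² = 0.00573;  (3·δu/u)² = (3×0.0671)² = 0.0405
δQ/Q = √(0.0471) = 0.217
Q = 0.01300, so δQ = 0.217 × 0.01300 = 0.00282.

0.00282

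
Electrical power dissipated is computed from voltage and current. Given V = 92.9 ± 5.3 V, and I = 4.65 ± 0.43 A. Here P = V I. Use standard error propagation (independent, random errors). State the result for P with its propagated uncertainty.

432 ± 46.9 W

For a monomial P ∝ V, I, fractional errors add in quadrature:
  (1·δV/V)² = (1×0.0571)² = 0.00325;  (1·δI/I)² = (1×0.0925)² = 0.00855
δP/P = √(0.0118) = 0.109
P = 432 W, so δP = 0.109 × 432 = 46.9 W.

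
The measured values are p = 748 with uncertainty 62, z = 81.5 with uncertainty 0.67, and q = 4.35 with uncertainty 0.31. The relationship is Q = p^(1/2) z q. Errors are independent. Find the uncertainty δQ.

803

Since Q is a product/quotient, work with relative uncertainties:
  (½·δp/p)² = (0.5×0.0829)² = 0.00172;  (1·δz/z)² = (1×0.00822)² = 6.76e-05;  (1·δq/q)² = (1×0.0713)² = 0.00508
δQ/Q = √(0.00686) = 0.0828
Q = 9700, so δQ = 0.0828 × 9700 = 803.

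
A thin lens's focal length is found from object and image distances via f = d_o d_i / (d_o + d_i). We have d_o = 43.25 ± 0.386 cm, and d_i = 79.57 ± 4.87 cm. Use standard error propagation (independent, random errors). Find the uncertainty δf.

∂f/∂d_o = (d_i/(d_o+d_i))² = 0.420;  ∂f/∂d_i = (d_o/(d_o+d_i))² = 0.124
δf = √((∂f/∂d_o · δd_o)² + (∂f/∂d_i · δd_i)²) = √(0.0262 + 0.365) = 0.625 cm

0.625 cm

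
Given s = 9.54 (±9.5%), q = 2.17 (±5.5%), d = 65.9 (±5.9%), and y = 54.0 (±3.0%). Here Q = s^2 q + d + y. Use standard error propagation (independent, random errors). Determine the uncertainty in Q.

39.3

Let p = s^2·q = 197. δp/p = √((2·δs/s)² + (1·δq/q)²) = √(0.0361 + 0.00302) = 0.198, so δp = 39.1.
Q = p + d + y: δQ = √(δp² + δd² + δy²) = √(1530 + 15.1 + 2.62) = 39.3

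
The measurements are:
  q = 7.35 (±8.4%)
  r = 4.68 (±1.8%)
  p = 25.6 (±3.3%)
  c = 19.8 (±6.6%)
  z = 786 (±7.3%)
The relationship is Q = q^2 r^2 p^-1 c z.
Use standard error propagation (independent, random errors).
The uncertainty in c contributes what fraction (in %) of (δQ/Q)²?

10.8%

(δQ/Q)² = (2·δq/q)² + (2·δr/r)² + (-1·δp/p)² + (1·δc/c)² + (1·δz/z)²
  q term: (2×0.0840)² = 0.0282
  r term: (2×0.0180)² = 0.00130
  p term: (-1×0.0330)² = 0.00109
  c term: (1×0.0660)² = 0.00436
  z term: (1×0.0730)² = 0.00533
Total = 0.0403. Share from c = 0.00436/0.0403 = 0.108.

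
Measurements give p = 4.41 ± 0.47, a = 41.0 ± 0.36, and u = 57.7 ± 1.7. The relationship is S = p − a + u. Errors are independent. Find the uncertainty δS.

For a sum/difference, combine absolute errors in quadrature:
  (δp)² = 0.221;  (δa)² = 0.130;  (δu)² = 2.89
δS = √(3.24) = 1.80

1.80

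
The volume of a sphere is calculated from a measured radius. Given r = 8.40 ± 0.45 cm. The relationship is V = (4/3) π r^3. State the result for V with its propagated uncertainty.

2480 ± 399 cm^3

V ∝ r^3, so δV/V = |3| · δr/r = 3 × 0.0536 = 0.161.
V = 2480 cm^3, so δV = 0.161 × 2480 = 399 cm^3.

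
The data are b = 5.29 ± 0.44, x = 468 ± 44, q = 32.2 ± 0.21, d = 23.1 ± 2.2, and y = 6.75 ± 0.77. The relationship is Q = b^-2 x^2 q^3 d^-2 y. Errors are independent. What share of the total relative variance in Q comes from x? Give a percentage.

(δQ/Q)² = (-2·δb/b)² + (2·δx/x)² + (3·δq/q)² + (-2·δd/d)² + (1·δy/y)²
  b term: (-2×0.0832)² = 0.0277
  x term: (2×0.0940)² = 0.0354
  q term: (3×0.00652)² = 0.000383
  d term: (-2×0.0952)² = 0.0363
  y term: (1×0.114)² = 0.0130
Total = 0.113. Share from x = 0.0354/0.113 = 0.314.

31.4%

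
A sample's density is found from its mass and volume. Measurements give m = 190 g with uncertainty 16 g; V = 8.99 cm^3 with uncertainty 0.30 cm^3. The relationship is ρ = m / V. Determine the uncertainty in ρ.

Relative error in a monomial: (δρ/ρ)² = Σ (nᵢ · δxᵢ/xᵢ)².
  (1·δm/m)² = (1×0.0842)² = 0.00709;  (-1·δV/V)² = (-1×0.0334)² = 0.00111
δρ/ρ = √(0.00820) = 0.0906
ρ = 21.1 g/cm^3, so δρ = 0.0906 × 21.1 = 1.91 g/cm^3.

1.91 g/cm^3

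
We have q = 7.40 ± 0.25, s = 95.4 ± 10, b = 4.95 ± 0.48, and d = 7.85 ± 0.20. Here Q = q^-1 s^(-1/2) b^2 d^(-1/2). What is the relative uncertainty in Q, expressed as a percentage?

20.4%

Relative error in a monomial: (δQ/Q)² = Σ (nᵢ · δxᵢ/xᵢ)².
  (-1·δq/q)² = (-1×0.0338)² = 0.00114;  (−½·δs/s)² = (-0.5×0.105)² = 0.00275;  (2·δb/b)² = (2×0.0970)² = 0.0376;  (−½·δd/d)² = (-0.5×0.0255)² = 0.000162
δQ/Q = √(0.0417) = 0.204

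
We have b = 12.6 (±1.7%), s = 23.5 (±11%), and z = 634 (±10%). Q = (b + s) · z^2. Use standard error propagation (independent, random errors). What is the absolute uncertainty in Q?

Let u = b + s = 36.1. δu = √(δb² + δs²) = √(0.0459 + 6.68) = 2.59, so δu/u = 0.0719.
Q is then a monomial in u, z:
δQ/Q = √((δu/u)² + (2·δz/z)²) = √(0.00516 + 0.0400) = 0.213
Q = 1.45e+07, so δQ = 0.213 × 1.45e+07 = 3.08e+06.

3.08e+06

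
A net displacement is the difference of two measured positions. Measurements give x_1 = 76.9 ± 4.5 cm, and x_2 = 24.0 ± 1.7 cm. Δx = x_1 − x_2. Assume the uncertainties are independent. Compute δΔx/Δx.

0.0909

Δx is a linear combination, so absolute uncertainties add in quadrature:
  (δx_1)² = 20.2;  (δx_2)² = 2.89
δΔx = √(23.1) = 4.81 cm
Δx = 52.9 cm, so δΔx/Δx = 4.81/52.9 = 0.0909.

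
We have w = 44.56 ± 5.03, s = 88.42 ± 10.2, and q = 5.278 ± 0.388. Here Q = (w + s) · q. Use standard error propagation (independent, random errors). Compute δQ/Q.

0.113

Let u = w + s = 133.0. δu = √(δw² + δs²) = √(25.3 + 104) = 11.4, so δu/u = 0.0855.
Q is then a monomial in u, q:
δQ/Q = √((δu/u)² + (1·δq/q)²) = √(0.00731 + 0.00540) = 0.113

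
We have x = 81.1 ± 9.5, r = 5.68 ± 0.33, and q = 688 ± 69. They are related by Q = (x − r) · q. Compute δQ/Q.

0.161

Let u = x − r = 75.4. δu = √(δx² + δr²) = √(90.2 + 0.109) = 9.51, so δu/u = 0.126.
Q is then a monomial in u, q:
δQ/Q = √((δu/u)² + (1·δq/q)²) = √(0.0159 + 0.0101) = 0.161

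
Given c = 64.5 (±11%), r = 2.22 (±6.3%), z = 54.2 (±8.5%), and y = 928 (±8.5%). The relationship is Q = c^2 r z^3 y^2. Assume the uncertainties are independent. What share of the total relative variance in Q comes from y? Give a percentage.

19.8%

(δQ/Q)² = (2·δc/c)² + (1·δr/r)² + (3·δz/z)² + (2·δy/y)²
  c term: (2×0.110)² = 0.0484
  r term: (1×0.0630)² = 0.00397
  z term: (3×0.0850)² = 0.0650
  y term: (2×0.0850)² = 0.0289
Total = 0.146. Share from y = 0.0289/0.146 = 0.198.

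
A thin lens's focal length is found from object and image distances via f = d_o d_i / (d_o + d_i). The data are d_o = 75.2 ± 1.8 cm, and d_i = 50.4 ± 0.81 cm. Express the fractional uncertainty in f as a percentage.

1.36%

∂f/∂d_o = (d_i/(d_o+d_i))² = 0.161;  ∂f/∂d_i = (d_o/(d_o+d_i))² = 0.358
δf = √((∂f/∂d_o · δd_o)² + (∂f/∂d_i · δd_i)²) = √(0.0840 + 0.0843) = 0.410 cm
f = 30.2 cm, so δf/f = 0.410/30.2 = 0.0136.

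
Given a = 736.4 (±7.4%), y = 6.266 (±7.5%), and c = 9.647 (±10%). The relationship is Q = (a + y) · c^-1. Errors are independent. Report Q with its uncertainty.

Let u = a + y = 742.7. δu = √(δa² + δy²) = √(2970 + 0.221) = 54.5, so δu/u = 0.0734.
Q is then a monomial in u, c:
δQ/Q = √((δu/u)² + (-1·δc/c)²) = √(0.00538 + 0.0100) = 0.124
Q = 76.98, so δQ = 0.124 × 76.98 = 9.55.

76.98 ± 9.55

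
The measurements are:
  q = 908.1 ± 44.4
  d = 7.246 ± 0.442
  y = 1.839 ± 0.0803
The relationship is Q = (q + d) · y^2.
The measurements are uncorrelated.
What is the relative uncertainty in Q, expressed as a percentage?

9.99%

Let u = q + d = 915.3. δu = √(δq² + δd²) = √(1970 + 0.195) = 44.4, so δu/u = 0.0485.
Q is then a monomial in u, y:
δQ/Q = √((δu/u)² + (2·δy/y)²) = √(0.00235 + 0.00763) = 0.0999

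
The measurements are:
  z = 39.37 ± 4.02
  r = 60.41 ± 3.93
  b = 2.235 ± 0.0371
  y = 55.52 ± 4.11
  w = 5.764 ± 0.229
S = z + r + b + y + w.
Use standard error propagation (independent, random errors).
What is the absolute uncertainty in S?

6.97

Absolute uncertainties add in quadrature for a linear combination:
  (δz)² = 16.2;  (δr)² = 15.4;  (δb)² = 0.00138;  (δy)² = 16.9;  (δw)² = 0.0524
δS = √(48.6) = 6.97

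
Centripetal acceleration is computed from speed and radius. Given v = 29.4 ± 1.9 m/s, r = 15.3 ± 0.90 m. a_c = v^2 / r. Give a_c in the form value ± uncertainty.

56.5 ± 8.02 m/s^2

Each factor contributes (exponent × relative error)² to (δa_c/a_c)²:
  (2·δv/v)² = (2×0.0646)² = 0.0167;  (-1·δr/r)² = (-1×0.0588)² = 0.00346
δa_c/a_c = √(0.0202) = 0.142
a_c = 56.5 m/s^2, so δa_c = 0.142 × 56.5 = 8.02 m/s^2.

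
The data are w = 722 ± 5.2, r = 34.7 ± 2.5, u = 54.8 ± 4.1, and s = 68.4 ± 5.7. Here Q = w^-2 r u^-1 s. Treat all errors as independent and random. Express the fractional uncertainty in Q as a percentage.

13.4%

Products/powers → add relative errors in quadrature, weighted by exponent:
  (-2·δw/w)² = (-2×0.00720)² = 0.000207;  (1·δr/r)² = (1×0.0720)² = 0.00519;  (-1·δu/u)² = (-1×0.0748)² = 0.00560;  (1·δs/s)² = (1×0.0833)² = 0.00694
δQ/Q = √(0.0179) = 0.134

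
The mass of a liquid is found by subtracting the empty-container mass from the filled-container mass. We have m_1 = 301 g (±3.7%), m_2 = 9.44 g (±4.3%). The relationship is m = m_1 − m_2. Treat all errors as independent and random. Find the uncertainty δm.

Each term contributes (cᵢ δxᵢ)² to (δm)²:
  (δm_1)² = 124;  (δm_2)² = 0.165
δm = √(124) = 11.1 g

11.1 g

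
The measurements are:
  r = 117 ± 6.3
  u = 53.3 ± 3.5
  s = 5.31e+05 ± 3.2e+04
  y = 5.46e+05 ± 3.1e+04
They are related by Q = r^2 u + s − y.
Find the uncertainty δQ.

Let p = r^2·u = 7.3e+05. δp/p = √((2·δr/r)² + (1·δu/u)²) = √(0.0116 + 0.00431) = 0.126, so δp = 92000.
Q = p + s − y: δQ = √(δp² + δs² + δy²) = √(8.47e+09 + 1.02e+09 + 9.61e+08) = 1.02e+05

1.02e+05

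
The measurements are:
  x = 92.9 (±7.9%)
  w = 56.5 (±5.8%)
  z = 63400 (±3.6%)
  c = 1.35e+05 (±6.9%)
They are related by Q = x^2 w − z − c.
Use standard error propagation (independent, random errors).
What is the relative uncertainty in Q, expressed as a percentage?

28.6%

Let p = x^2·w = 4.88e+05. δp/p = √((2·δx/x)² + (1·δw/w)²) = √(0.0250 + 0.00336) = 0.168, so δp = 82100.
Q = p − z − c: δQ = √(δp² + δz² + δc²) = √(6.74e+09 + 5.21e+06 + 8.68e+07) = 82600
Q = 2.89e+05, so δQ/Q = 82600/2.89e+05 = 0.286.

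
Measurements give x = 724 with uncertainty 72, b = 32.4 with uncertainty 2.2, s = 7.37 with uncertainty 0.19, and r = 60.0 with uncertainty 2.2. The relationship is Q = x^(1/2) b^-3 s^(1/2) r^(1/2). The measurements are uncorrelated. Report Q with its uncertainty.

For a monomial Q ∝ x^(1/2), b^-3, s^(1/2), r^(1/2), fractional errors add in quadrature:
  (½·δx/x)² = (0.5×0.0994)² = 0.00247;  (-3·δb/b)² = (-3×0.0679)² = 0.0415;  (½·δs/s)² = (0.5×0.0258)² = 0.000166;  (½·δr/r)² = (0.5×0.0367)² = 0.000336
δQ/Q = √(0.0445) = 0.211
Q = 0.0166, so δQ = 0.211 × 0.0166 = 0.00351.

0.0166 ± 0.00351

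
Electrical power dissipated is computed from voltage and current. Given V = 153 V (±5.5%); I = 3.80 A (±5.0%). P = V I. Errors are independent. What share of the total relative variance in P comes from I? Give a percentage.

45.2%

(δP/P)² = (1·δV/V)² + (1·δI/I)²
  V term: (1×0.0550)² = 0.00303
  I term: (1×0.0500)² = 0.00250
Total = 0.00553. Share from I = 0.00250/0.00553 = 0.452.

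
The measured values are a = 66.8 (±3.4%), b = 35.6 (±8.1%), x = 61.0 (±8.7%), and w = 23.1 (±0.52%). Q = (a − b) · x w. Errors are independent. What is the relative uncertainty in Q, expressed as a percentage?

14.6%

Let u = a − b = 31.2. δu = √(δa² + δb²) = √(5.16 + 8.32) = 3.67, so δu/u = 0.118.
Q is then a monomial in u, x, w:
δQ/Q = √((δu/u)² + (1·δx/x)² + (1·δw/w)²) = √(0.0138 + 0.00757 + 2.7e-05) = 0.146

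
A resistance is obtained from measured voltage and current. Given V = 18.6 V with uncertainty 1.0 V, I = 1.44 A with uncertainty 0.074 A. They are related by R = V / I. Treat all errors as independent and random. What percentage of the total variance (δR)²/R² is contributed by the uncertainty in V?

52.3%

(δR/R)² = (1·δV/V)² + (-1·δI/I)²
  V term: (1×0.0538)² = 0.00289
  I term: (-1×0.0514)² = 0.00264
Total = 0.00553. Share from V = 0.00289/0.00553 = 0.523.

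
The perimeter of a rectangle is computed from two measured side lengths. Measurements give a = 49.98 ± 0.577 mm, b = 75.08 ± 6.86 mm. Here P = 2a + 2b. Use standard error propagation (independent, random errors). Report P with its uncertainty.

Each term contributes (cᵢ δxᵢ)² to (δP)²:
  (2·δa)² = 1.33;  (2·δb)² = 188
δP = √(190) = 13.8 mm
P = 250.1 mm.

250.1 ± 13.8 mm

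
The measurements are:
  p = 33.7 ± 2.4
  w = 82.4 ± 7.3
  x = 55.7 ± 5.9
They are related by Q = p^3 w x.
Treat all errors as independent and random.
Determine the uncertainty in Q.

Q is a product of powers, so relative uncertainties combine in quadrature:
  (3·δp/p)² = (3×0.0712)² = 0.0456;  (1·δw/w)² = (1×0.0886)² = 0.00785;  (1·δx/x)² = (1×0.106)² = 0.0112
δQ/Q = √(0.0647) = 0.254
Q = 1.76e+08, so δQ = 0.254 × 1.76e+08 = 4.47e+07.

4.47e+07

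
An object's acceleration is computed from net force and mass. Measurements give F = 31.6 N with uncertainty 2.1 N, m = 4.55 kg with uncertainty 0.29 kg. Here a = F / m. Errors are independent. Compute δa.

Each factor contributes (exponent × relative error)² to (δa/a)²:
  (1·δF/F)² = (1×0.0665)² = 0.00442;  (-1·δm/m)² = (-1×0.0637)² = 0.00406
δa/a = √(0.00848) = 0.0921
a = 6.95 m/s^2, so δa = 0.0921 × 6.95 = 0.639 m/s^2.

0.639 m/s^2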